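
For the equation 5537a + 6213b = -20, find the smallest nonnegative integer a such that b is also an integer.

gcd(6213, 5537) = 1.
1 divides -20, so solutions exist.
By Bézout, 5537·(-1204) + 6213·(1073) = 1.
Scale by -20/1 = -20: (a₀, b₀) = (24080, -21460).
General solution: a = 24080 + 6213t, b = -21460 - 5537t for integer t.
a ≥ 0: smallest is 24080 mod 6213 = 5441 (at t = -3), with b = -4849.

5441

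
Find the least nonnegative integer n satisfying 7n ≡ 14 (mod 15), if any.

2

gcd(15, 7) = 1.
1 divides 14, so solutions exist.
By Bézout, 7·(-2) + 15·(1) = 1.
So 7·(-2) ≡ 1 (mod 15); multiply by 14: n ≡ -28 (mod 15).
Smallest nonnegative: n = -28 mod 15 = 2.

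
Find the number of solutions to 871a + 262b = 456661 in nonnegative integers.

gcd(871, 262) = 1.
By Bézout, 871·(37) + 262·(-123) = 1.
One solution: (77, 1487).
General: a = 77 + 262t, b = 1487 - 871t.
a ≥ 0 ⇒ t ≥ 0; b ≥ 0 ⇒ t ≤ 1. So t ∈ [0, 1]: 2 solutions.

2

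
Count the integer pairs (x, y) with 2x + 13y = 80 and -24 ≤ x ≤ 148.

13

gcd(13, 2) = 1.
By Bézout, 2×(-6) + 13×(1) = 1.
Particular solution: (1, 6).
General solution: x = 1 + 13t, y = 6 - 2t for integer t.
-24 ≤ 1 + 13t ≤ 148 gives t ∈ [-1, 11], which is 13 values.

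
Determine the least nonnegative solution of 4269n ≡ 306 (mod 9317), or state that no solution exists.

gcd(9317, 4269):
  9317 = 2*4269 + 779
  4269 = 5*779 + 374
  779 = 2*374 + 31
  374 = 12*31 + 2
  31 = 15*2 + 1
  2 = 2*1
so gcd(9317, 4269) = 1.
1 divides 306, so solutions exist.
Back-substitute for Bézout coefficients:
  1 = 31 - 15*2
  ... = 4269*(-4509) + 9317*(2066)
So 4269*(-4509) ≡ 1 (mod 9317); multiply by 306: n ≡ -1379754 (mod 9317).
Smallest nonnegative: n = -1379754 mod 9317 = 8479.

8479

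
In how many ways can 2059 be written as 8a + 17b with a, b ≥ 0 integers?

gcd(17, 8):
  17 = 2*8 + 1
  8 = 8*1
so gcd(17, 8) = 1.
Back-substitute for Bézout coefficients:
  1 = 17 - 2*8
  ... = 8*(-2) + 17*(1)
Scale by 2059: one solution is (-4118, 2059). Reduce a mod 17: (13, 115).
General: a = 13 + 17t, b = 115 - 8t.
a ≥ 0 ⇒ t ≥ 0; b ≥ 0 ⇒ t ≤ 14. So t ∈ [0, 14]: 15 solutions.

15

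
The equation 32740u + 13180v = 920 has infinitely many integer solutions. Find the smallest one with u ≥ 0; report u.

27

gcd(32740, 13180) = 20.
20 divides 920, so solutions exist.
By Bézout, 32740*(-157) + 13180*(390) = 20.
Scale by 920/20 = 46: (u₀, v₀) = (-7222, 17940).
General solution: u = -7222 + 659t, v = 17940 - 1637t for integer t.
u ≥ 0: smallest is -7222 mod 659 = 27 (at t = 11), with v = -67.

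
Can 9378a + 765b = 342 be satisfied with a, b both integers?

gcd(9378, 765) = 9  (9378 = 12*765 + 198, 765 = 3*198 + 171, 198 = 1*171 + 27, 171 = 6*27 + 9, 27 = 3*9).
9 divides 342, so integer solutions exist.

yes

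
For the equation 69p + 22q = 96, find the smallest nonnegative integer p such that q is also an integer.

gcd(69, 22) = 1  (69 = 3×22 + 3, 22 = 7×3 + 1, 3 = 3×1).
1 divides 96, so solutions exist.
Back-substituting, 69×(-7) + 22×(22) = 1.
Scale by 96/1 = 96: (p₀, q₀) = (-672, 2112).
General solution: p = -672 + 22t, q = 2112 - 69t for integer t.
p ≥ 0: smallest is -672 mod 22 = 10 (at t = 31), with q = -27.

10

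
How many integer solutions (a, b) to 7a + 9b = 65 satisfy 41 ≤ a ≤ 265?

gcd(9, 7) = 1.
By Bézout, 7*(4) + 9*(-3) = 1.
Particular solution: (8, 1).
General solution: a = 8 + 9t, b = 1 - 7t for integer t.
41 ≤ 8 + 9t ≤ 265 gives t ∈ [4, 28], which is 25 values.

25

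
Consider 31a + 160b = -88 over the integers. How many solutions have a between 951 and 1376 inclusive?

3

gcd(160, 31):
  160 = 5×31 + 5
  31 = 6×5 + 1
  5 = 5×1
so gcd(160, 31) = 1.
Back-substitute for Bézout coefficients:
  1 = 31 - 6×5
  ... = 31×(31) + 160×(-6)
Scale by -88: particular solution (-2728, 528); reduce a mod 160: (152, -30).
General solution: a = 152 + 160t, b = -30 - 31t for integer t.
951 ≤ 152 + 160t ≤ 1376 gives t ∈ [5, 7], which is 3 values.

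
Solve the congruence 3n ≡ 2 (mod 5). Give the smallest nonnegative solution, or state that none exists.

4

gcd(5, 3):
  5 = 1·3 + 2
  3 = 1·2 + 1
  2 = 2·1
so gcd(5, 3) = 1.
1 divides 2, so solutions exist.
Back-substitute for Bézout coefficients:
  1 = 3 - 1·2
  ... = 3·(2) + 5·(-1)
So 3·(2) ≡ 1 (mod 5); multiply by 2: n ≡ 4 (mod 5).
Smallest nonnegative: n = 4 mod 5 = 4.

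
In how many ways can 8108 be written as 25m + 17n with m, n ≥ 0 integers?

19

gcd(25, 17) = 1  (25 = 1·17 + 8, 17 = 2·8 + 1, 8 = 8·1).
Back-substituting, 25·(-2) + 17·(3) = 1.
Scale by 8108: one solution is (-16216, 24324). Reduce m mod 17: (2, 474).
General: m = 2 + 17t, n = 474 - 25t.
m ≥ 0 ⇒ t ≥ 0; n ≥ 0 ⇒ t ≤ 18. So t ∈ [0, 18]: 19 solutions.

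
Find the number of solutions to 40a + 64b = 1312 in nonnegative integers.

gcd(64, 40):
  64 = 1*40 + 24
  40 = 1*24 + 16
  24 = 1*16 + 8
  16 = 2*8
so gcd(64, 40) = 8.
Back-substitute for Bézout coefficients:
  8 = 24 - 1*16
  ... = 40*(-3) + 64*(2)
Scale by 164: one solution is (-492, 328). Reduce a mod 8: (4, 18).
General: a = 4 + 8t, b = 18 - 5t.
a ≥ 0 ⇒ t ≥ 0; b ≥ 0 ⇒ t ≤ 3. So t ∈ [0, 3]: 4 solutions.

4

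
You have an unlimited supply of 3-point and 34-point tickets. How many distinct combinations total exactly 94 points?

1

Need nonnegative integers with 3j + 34k = 94.
gcd(3, 34) = 1, and 3·(-11) + 34·(1) = 1.
So (j₀, k₀) = (-1034, 94); general j = -1034 + 34t, k = 94 - 3t.
j ≥ 0 ⇒ t ≥ 31; k ≥ 0 ⇒ t ≤ 31. That's 1 value of t.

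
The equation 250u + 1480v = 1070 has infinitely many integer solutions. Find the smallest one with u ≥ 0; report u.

gcd(1480, 250):
  1480 = 5×250 + 230
  250 = 1×230 + 20
  230 = 11×20 + 10
  20 = 2×10
so gcd(1480, 250) = 10.
10 divides 1070, so solutions exist.
Back-substitute for Bézout coefficients:
  10 = 230 - 11×20
  ... = 250×(-71) + 1480×(12)
Scale by 1070/10 = 107: (u₀, v₀) = (-7597, 1284).
General solution: u = -7597 + 148t, v = 1284 - 25t for integer t.
u ≥ 0: smallest is -7597 mod 148 = 99 (at t = 52), with v = -16.

99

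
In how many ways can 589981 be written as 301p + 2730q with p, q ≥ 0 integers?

6

gcd(2730, 301) = 7.
By Bézout, 301·(127) + 2730·(-14) = 7.
One solution: (1, 216).
General: p = 1 + 390t, q = 216 - 43t.
p ≥ 0 ⇒ t ≥ 0; q ≥ 0 ⇒ t ≤ 5. So t ∈ [0, 5]: 6 solutions.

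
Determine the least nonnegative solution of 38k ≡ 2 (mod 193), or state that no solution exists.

61

gcd(193, 38) = 1.
1 divides 2, so solutions exist.
By Bézout, 38×(-66) + 193×(13) = 1.
So 38×(-66) ≡ 1 (mod 193); multiply by 2: k ≡ -132 (mod 193).
Smallest nonnegative: k = -132 mod 193 = 61.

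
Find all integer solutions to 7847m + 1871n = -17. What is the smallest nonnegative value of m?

1505

gcd(7847, 1871):
  7847 = 4*1871 + 363
  1871 = 5*363 + 56
  363 = 6*56 + 27
  56 = 2*27 + 2
  27 = 13*2 + 1
  2 = 2*1
so gcd(7847, 1871) = 1.
1 divides -17, so solutions exist.
Back-substitute for Bézout coefficients:
  1 = 27 - 13*2
  ... = 7847*(902) + 1871*(-3783)
Scale by -17/1 = -17: (m₀, n₀) = (-15334, 64311).
General solution: m = -15334 + 1871t, n = 64311 - 7847t for integer t.
m ≥ 0: smallest is -15334 mod 1871 = 1505 (at t = 9), with n = -6312.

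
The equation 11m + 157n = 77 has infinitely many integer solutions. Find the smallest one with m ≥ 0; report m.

gcd(157, 11):
  157 = 14*11 + 3
  11 = 3*3 + 2
  3 = 1*2 + 1
  2 = 2*1
so gcd(157, 11) = 1.
1 divides 77, so solutions exist.
Back-substitute for Bézout coefficients:
  1 = 3 - 1*2
  ... = 11*(-57) + 157*(4)
Scale by 77/1 = 77: (m₀, n₀) = (-4389, 308).
General solution: m = -4389 + 157t, n = 308 - 11t for integer t.
m ≥ 0: smallest is -4389 mod 157 = 7 (at t = 28), with n = 0.

7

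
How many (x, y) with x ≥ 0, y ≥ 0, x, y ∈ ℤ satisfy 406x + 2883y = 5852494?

gcd(2883, 406) = 1.
By Bézout, 406*(703) + 2883*(-99) = 1.
One solution: (2812, 1634).
General: x = 2812 + 2883t, y = 1634 - 406t.
x ≥ 0 ⇒ t ≥ 0; y ≥ 0 ⇒ t ≤ 4. So t ∈ [0, 4]: 5 solutions.

5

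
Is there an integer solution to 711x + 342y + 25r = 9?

yes

gcd(711, 342) = 9  (711 = 2×342 + 27, 342 = 12×27 + 18, 27 = 1×18 + 9, 18 = 2×9).
gcd(9, 25) = 1.
1 divides 9, so integer solutions exist.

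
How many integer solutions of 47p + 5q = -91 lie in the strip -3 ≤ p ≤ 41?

gcd(47, 5) = 1.
By Bézout, 47×(-2) + 5×(19) = 1.
Particular solution: (2, -37).
General solution: p = 2 + 5t, q = -37 - 47t for integer t.
-3 ≤ 2 + 5t ≤ 41 gives t ∈ [-1, 7], which is 9 values.

9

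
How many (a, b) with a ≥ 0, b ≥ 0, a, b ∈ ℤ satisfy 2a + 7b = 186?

gcd(7, 2) = 1  (7 = 3·2 + 1, 2 = 2·1).
Back-substituting, 2·(-3) + 7·(1) = 1.
Scale by 186: one solution is (-558, 186). Reduce a mod 7: (2, 26).
General: a = 2 + 7t, b = 26 - 2t.
a ≥ 0 ⇒ t ≥ 0; b ≥ 0 ⇒ t ≤ 13. So t ∈ [0, 13]: 14 solutions.

14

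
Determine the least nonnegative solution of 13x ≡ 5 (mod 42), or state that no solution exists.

23

gcd(42, 13):
  42 = 3*13 + 3
  13 = 4*3 + 1
  3 = 3*1
so gcd(42, 13) = 1.
1 divides 5, so solutions exist.
Back-substitute for Bézout coefficients:
  1 = 13 - 4*3
  ... = 13*(13) + 42*(-4)
So 13*(13) ≡ 1 (mod 42); multiply by 5: x ≡ 65 (mod 42).
Smallest nonnegative: x = 65 mod 42 = 23.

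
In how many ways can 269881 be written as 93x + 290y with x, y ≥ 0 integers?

10

gcd(290, 93):
  290 = 3·93 + 11
  93 = 8·11 + 5
  11 = 2·5 + 1
  5 = 5·1
so gcd(290, 93) = 1.
Back-substitute for Bézout coefficients:
  1 = 11 - 2·5
  ... = 93·(-53) + 290·(17)
Scale by 269881: one solution is (-14303693, 4587977). Reduce x mod 290: (267, 845).
General: x = 267 + 290t, y = 845 - 93t.
x ≥ 0 ⇒ t ≥ 0; y ≥ 0 ⇒ t ≤ 9. So t ∈ [0, 9]: 10 solutions.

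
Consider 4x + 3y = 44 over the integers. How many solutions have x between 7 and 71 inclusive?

22

gcd(4, 3) = 1  (4 = 1*3 + 1, 3 = 3*1).
Back-substituting, 4*(1) + 3*(-1) = 1.
Scale by 44: particular solution (44, -44); reduce x mod 3: (2, 12).
General solution: x = 2 + 3t, y = 12 - 4t for integer t.
7 ≤ 2 + 3t ≤ 71 gives t ∈ [2, 23], which is 22 values.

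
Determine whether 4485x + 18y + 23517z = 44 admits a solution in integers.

gcd(4485, 18):
  4485 = 249·18 + 3
  18 = 6·3
so gcd(4485, 18) = 3.
gcd(3, 23517) = 3.
3 does not divide 44 (remainder 2), so no integer solutions.

no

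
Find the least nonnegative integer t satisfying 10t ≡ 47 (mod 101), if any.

35

gcd(101, 10):
  101 = 10×10 + 1
  10 = 10×1
so gcd(101, 10) = 1.
1 divides 47, so solutions exist.
Back-substitute for Bézout coefficients:
  1 = 101 - 10×10
  ... = 10×(-10) + 101×(1)
So 10×(-10) ≡ 1 (mod 101); multiply by 47: t ≡ -470 (mod 101).
Smallest nonnegative: t = -470 mod 101 = 35.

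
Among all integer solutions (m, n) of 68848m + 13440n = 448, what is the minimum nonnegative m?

gcd(68848, 13440) = 16.
16 divides 448, so solutions exist.
By Bézout, 68848*(367) + 13440*(-1880) = 16.
Scale by 448/16 = 28: (m₀, n₀) = (10276, -52640).
General solution: m = 10276 + 840t, n = -52640 - 4303t for integer t.
m ≥ 0: smallest is 10276 mod 840 = 196 (at t = -12), with n = -1004.

196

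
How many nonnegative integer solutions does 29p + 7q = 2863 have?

gcd(29, 7):
  29 = 4×7 + 1
  7 = 7×1
so gcd(29, 7) = 1.
Back-substitute for Bézout coefficients:
  1 = 29 - 4×7
  ... = 29×(1) + 7×(-4)
Scale by 2863: one solution is (2863, -11452). Reduce p mod 7: (0, 409).
General: p = 0 + 7t, q = 409 - 29t.
p ≥ 0 ⇒ t ≥ 0; q ≥ 0 ⇒ t ≤ 14. So t ∈ [0, 14]: 15 solutions.

15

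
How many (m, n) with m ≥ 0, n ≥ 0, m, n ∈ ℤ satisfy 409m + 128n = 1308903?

25

gcd(409, 128) = 1.
By Bézout, 409*(41) + 128*(-131) = 1.
One solution: (127, 9820).
General: m = 127 + 128t, n = 9820 - 409t.
m ≥ 0 ⇒ t ≥ 0; n ≥ 0 ⇒ t ≤ 24. So t ∈ [0, 24]: 25 solutions.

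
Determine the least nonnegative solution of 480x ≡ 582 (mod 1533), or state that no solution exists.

212

gcd(1533, 480) = 3.
3 divides 582, so solutions exist.
By Bézout, 480×(-99) + 1533×(31) = 3.
So 480×(-99) ≡ 3 (mod 1533); multiply by 194: x ≡ -19206 (mod 511).
Smallest nonnegative: x = -19206 mod 511 = 212.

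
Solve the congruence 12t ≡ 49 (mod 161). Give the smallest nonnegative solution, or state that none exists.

98

gcd(161, 12):
  161 = 13·12 + 5
  12 = 2·5 + 2
  5 = 2·2 + 1
  2 = 2·1
so gcd(161, 12) = 1.
1 divides 49, so solutions exist.
Back-substitute for Bézout coefficients:
  1 = 5 - 2·2
  ... = 12·(-67) + 161·(5)
So 12·(-67) ≡ 1 (mod 161); multiply by 49: t ≡ -3283 (mod 161).
Smallest nonnegative: t = -3283 mod 161 = 98.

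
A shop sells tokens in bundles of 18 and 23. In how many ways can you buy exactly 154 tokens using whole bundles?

1

Need nonnegative integers with 18j + 23k = 154.
gcd(18, 23) = 1, and 18·(9) + 23·(-7) = 1.
So (j₀, k₀) = (1386, -1078); general j = 1386 + 23t, k = -1078 - 18t.
j ≥ 0 ⇒ t ≥ -60; k ≥ 0 ⇒ t ≤ -60. That's 1 value of t.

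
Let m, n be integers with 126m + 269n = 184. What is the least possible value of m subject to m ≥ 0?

10

gcd(269, 126):
  269 = 2×126 + 17
  126 = 7×17 + 7
  17 = 2×7 + 3
  7 = 2×3 + 1
  3 = 3×1
so gcd(269, 126) = 1.
1 divides 184, so solutions exist.
Back-substitute for Bézout coefficients:
  1 = 7 - 2×3
  ... = 126×(79) + 269×(-37)
Scale by 184/1 = 184: (m₀, n₀) = (14536, -6808).
General solution: m = 14536 + 269t, n = -6808 - 126t for integer t.
m ≥ 0: smallest is 14536 mod 269 = 10 (at t = -54), with n = -4.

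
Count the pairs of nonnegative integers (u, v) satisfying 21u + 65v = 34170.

25

gcd(65, 21) = 1.
By Bézout, 21·(31) + 65·(-10) = 1.
One solution: (30, 516).
General: u = 30 + 65t, v = 516 - 21t.
u ≥ 0 ⇒ t ≥ 0; v ≥ 0 ⇒ t ≤ 24. So t ∈ [0, 24]: 25 solutions.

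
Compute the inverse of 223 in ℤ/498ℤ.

gcd(498, 223) = 1  (498 = 2*223 + 52, 223 = 4*52 + 15, 52 = 3*15 + 7, 15 = 2*7 + 1, 7 = 7*1).
Back-substituting, 223*(67) + 498*(-30) = 1.
So 223*67 ≡ 1 (mod 498), and 67 mod 498 = 67.

67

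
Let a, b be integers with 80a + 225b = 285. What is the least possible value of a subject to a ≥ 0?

12

gcd(225, 80) = 5  (225 = 2*80 + 65, 80 = 1*65 + 15, 65 = 4*15 + 5, 15 = 3*5).
5 divides 285, so solutions exist.
Back-substituting, 80*(-14) + 225*(5) = 5.
Scale by 285/5 = 57: (a₀, b₀) = (-798, 285).
General solution: a = -798 + 45t, b = 285 - 16t for integer t.
a ≥ 0: smallest is -798 mod 45 = 12 (at t = 18), with b = -3.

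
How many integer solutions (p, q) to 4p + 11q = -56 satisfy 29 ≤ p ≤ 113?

gcd(11, 4) = 1.
By Bézout, 4×(3) + 11×(-1) = 1.
Particular solution: (8, -8).
General solution: p = 8 + 11t, q = -8 - 4t for integer t.
29 ≤ 8 + 11t ≤ 113 gives t ∈ [2, 9], which is 8 values.

8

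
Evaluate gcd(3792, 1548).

12

gcd(3792, 1548) = 12  (3792 = 2×1548 + 696, 1548 = 2×696 + 156, 696 = 4×156 + 72, 156 = 2×72 + 12, 72 = 6×12).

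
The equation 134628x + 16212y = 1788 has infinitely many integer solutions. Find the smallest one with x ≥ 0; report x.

832

gcd(134628, 16212) = 12.
12 divides 1788, so solutions exist.
By Bézout, 134628·(332) + 16212·(-2757) = 12.
Scale by 1788/12 = 149: (x₀, y₀) = (49468, -410793).
General solution: x = 49468 + 1351t, y = -410793 - 11219t for integer t.
x ≥ 0: smallest is 49468 mod 1351 = 832 (at t = -36), with y = -6909.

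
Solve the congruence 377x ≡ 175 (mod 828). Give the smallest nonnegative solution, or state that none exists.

275

gcd(828, 377) = 1  (828 = 2*377 + 74, 377 = 5*74 + 7, 74 = 10*7 + 4, 7 = 1*4 + 3, 4 = 1*3 + 1, 3 = 3*1).
1 divides 175, so solutions exist.
Back-substituting, 377*(-235) + 828*(107) = 1.
So 377*(-235) ≡ 1 (mod 828); multiply by 175: x ≡ -41125 (mod 828).
Smallest nonnegative: x = -41125 mod 828 = 275.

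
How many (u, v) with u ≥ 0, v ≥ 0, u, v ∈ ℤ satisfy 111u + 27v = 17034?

gcd(111, 27) = 3  (111 = 4·27 + 3, 27 = 9·3).
Back-substituting, 111·(1) + 27·(-4) = 3.
Scale by 5678: one solution is (5678, -22712). Reduce u mod 9: (8, 598).
General: u = 8 + 9t, v = 598 - 37t.
u ≥ 0 ⇒ t ≥ 0; v ≥ 0 ⇒ t ≤ 16. So t ∈ [0, 16]: 17 solutions.

17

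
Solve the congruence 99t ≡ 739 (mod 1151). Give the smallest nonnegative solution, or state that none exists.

gcd(1151, 99) = 1  (1151 = 11*99 + 62, 99 = 1*62 + 37, 62 = 1*37 + 25, 37 = 1*25 + 12, 25 = 2*12 + 1, 12 = 12*1).
1 divides 739, so solutions exist.
Back-substituting, 99*(-93) + 1151*(8) = 1.
So 99*(-93) ≡ 1 (mod 1151); multiply by 739: t ≡ -68727 (mod 1151).
Smallest nonnegative: t = -68727 mod 1151 = 333.

333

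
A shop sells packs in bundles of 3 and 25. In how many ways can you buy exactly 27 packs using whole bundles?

Need nonnegative integers with 3j + 25k = 27.
gcd(3, 25) = 1, and 3·(-8) + 25·(1) = 1.
So (j₀, k₀) = (-216, 27); general j = -216 + 25t, k = 27 - 3t.
j ≥ 0 ⇒ t ≥ 9; k ≥ 0 ⇒ t ≤ 9. That's 1 value of t.

1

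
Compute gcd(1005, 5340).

15

gcd(5340, 1005):
  5340 = 5·1005 + 315
  1005 = 3·315 + 60
  315 = 5·60 + 15
  60 = 4·15
so gcd(5340, 1005) = 15.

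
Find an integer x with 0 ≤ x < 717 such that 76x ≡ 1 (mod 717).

gcd(717, 76) = 1  (717 = 9·76 + 33, 76 = 2·33 + 10, 33 = 3·10 + 3, 10 = 3·3 + 1, 3 = 3·1).
Back-substituting, 76·(217) + 717·(-23) = 1.
So 76·217 ≡ 1 (mod 717), and 217 mod 717 = 217.

217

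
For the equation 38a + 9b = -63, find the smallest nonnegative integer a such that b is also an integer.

0

gcd(38, 9) = 1.
1 divides -63, so solutions exist.
By Bézout, 38*(-4) + 9*(17) = 1.
Scale by -63/1 = -63: (a₀, b₀) = (252, -1071).
General solution: a = 252 + 9t, b = -1071 - 38t for integer t.
a ≥ 0: smallest is 252 mod 9 = 0 (at t = -28), with b = -7.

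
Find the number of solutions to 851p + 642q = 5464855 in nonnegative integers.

gcd(851, 642) = 1  (851 = 1×642 + 209, 642 = 3×209 + 15, 209 = 13×15 + 14, 15 = 1×14 + 1, 14 = 14×1).
Back-substituting, 851×(-43) + 642×(57) = 1.
Scale by 5464855: one solution is (-234988765, 311496735). Reduce p mod 642: (569, 7758).
General: p = 569 + 642t, q = 7758 - 851t.
p ≥ 0 ⇒ t ≥ 0; q ≥ 0 ⇒ t ≤ 9. So t ∈ [0, 9]: 10 solutions.

10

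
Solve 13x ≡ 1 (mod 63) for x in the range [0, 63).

gcd(63, 13):
  63 = 4×13 + 11
  13 = 1×11 + 2
  11 = 5×2 + 1
  2 = 2×1
so gcd(63, 13) = 1.
Back-substitute for Bézout coefficients:
  1 = 11 - 5×2
  ... = 13×(-29) + 63×(6)
So 13×-29 ≡ 1 (mod 63), and -29 mod 63 = 34.

34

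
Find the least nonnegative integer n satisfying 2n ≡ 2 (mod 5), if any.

1

gcd(5, 2):
  5 = 2×2 + 1
  2 = 2×1
so gcd(5, 2) = 1.
1 divides 2, so solutions exist.
Back-substitute for Bézout coefficients:
  1 = 5 - 2×2
  ... = 2×(-2) + 5×(1)
So 2×(-2) ≡ 1 (mod 5); multiply by 2: n ≡ -4 (mod 5).
Smallest nonnegative: n = -4 mod 5 = 1.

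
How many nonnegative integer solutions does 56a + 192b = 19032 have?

14

gcd(192, 56) = 8.
By Bézout, 56·(7) + 192·(-2) = 8.
One solution: (21, 93).
General: a = 21 + 24t, b = 93 - 7t.
a ≥ 0 ⇒ t ≥ 0; b ≥ 0 ⇒ t ≤ 13. So t ∈ [0, 13]: 14 solutions.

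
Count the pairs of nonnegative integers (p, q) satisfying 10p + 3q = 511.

gcd(10, 3) = 1.
By Bézout, 10×(1) + 3×(-3) = 1.
One solution: (1, 167).
General: p = 1 + 3t, q = 167 - 10t.
p ≥ 0 ⇒ t ≥ 0; q ≥ 0 ⇒ t ≤ 16. So t ∈ [0, 16]: 17 solutions.

17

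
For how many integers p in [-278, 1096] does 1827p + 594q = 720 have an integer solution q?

21

gcd(1827, 594) = 9  (1827 = 3·594 + 45, 594 = 13·45 + 9, 45 = 5·9).
Back-substituting, 1827·(-13) + 594·(40) = 9.
Scale by 80: particular solution (-1040, 3200); reduce p mod 66: (16, -48).
General solution: p = 16 + 66t, q = -48 - 203t for integer t.
-278 ≤ 16 + 66t ≤ 1096 gives t ∈ [-4, 16], which is 21 values.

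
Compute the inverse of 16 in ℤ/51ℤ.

16

gcd(51, 16) = 1  (51 = 3×16 + 3, 16 = 5×3 + 1, 3 = 3×1).
Back-substituting, 16×(16) + 51×(-5) = 1.
So 16×16 ≡ 1 (mod 51), and 16 mod 51 = 16.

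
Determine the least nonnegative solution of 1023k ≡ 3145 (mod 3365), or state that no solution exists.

1230

gcd(3365, 1023) = 1.
1 divides 3145, so solutions exist.
By Bézout, 1023·(-648) + 3365·(197) = 1.
So 1023·(-648) ≡ 1 (mod 3365); multiply by 3145: k ≡ -2037960 (mod 3365).
Smallest nonnegative: k = -2037960 mod 3365 = 1230.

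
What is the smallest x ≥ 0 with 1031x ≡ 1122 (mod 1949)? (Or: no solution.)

gcd(1949, 1031) = 1.
1 divides 1122, so solutions exist.
By Bézout, 1031*(138) + 1949*(-73) = 1.
So 1031*(138) ≡ 1 (mod 1949); multiply by 1122: x ≡ 154836 (mod 1949).
Smallest nonnegative: x = 154836 mod 1949 = 865.

865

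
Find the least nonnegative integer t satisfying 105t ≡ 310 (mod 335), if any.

gcd(335, 105) = 5  (335 = 3*105 + 20, 105 = 5*20 + 5, 20 = 4*5).
5 divides 310, so solutions exist.
Back-substituting, 105*(16) + 335*(-5) = 5.
So 105*(16) ≡ 5 (mod 335); multiply by 62: t ≡ 992 (mod 67).
Smallest nonnegative: t = 992 mod 67 = 54.

54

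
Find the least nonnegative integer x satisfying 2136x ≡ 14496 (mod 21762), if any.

3104

gcd(21762, 2136):
  21762 = 10·2136 + 402
  2136 = 5·402 + 126
  402 = 3·126 + 24
  126 = 5·24 + 6
  24 = 4·6
so gcd(21762, 2136) = 6.
6 divides 14496, so solutions exist.
Back-substitute for Bézout coefficients:
  6 = 126 - 5·24
  ... = 2136·(866) + 21762·(-85)
So 2136·(866) ≡ 6 (mod 21762); multiply by 2416: x ≡ 2092256 (mod 3627).
Smallest nonnegative: x = 2092256 mod 3627 = 3104.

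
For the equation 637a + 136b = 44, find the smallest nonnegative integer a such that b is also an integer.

116

gcd(637, 136):
  637 = 4·136 + 93
  136 = 1·93 + 43
  93 = 2·43 + 7
  43 = 6·7 + 1
  7 = 7·1
so gcd(637, 136) = 1.
1 divides 44, so solutions exist.
Back-substitute for Bézout coefficients:
  1 = 43 - 6·7
  ... = 637·(-19) + 136·(89)
Scale by 44/1 = 44: (a₀, b₀) = (-836, 3916).
General solution: a = -836 + 136t, b = 3916 - 637t for integer t.
a ≥ 0: smallest is -836 mod 136 = 116 (at t = 7), with b = -543.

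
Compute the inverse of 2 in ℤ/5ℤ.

3

gcd(5, 2) = 1.
By Bézout, 2·(-2) + 5·(1) = 1.
So 2·-2 ≡ 1 (mod 5), and -2 mod 5 = 3.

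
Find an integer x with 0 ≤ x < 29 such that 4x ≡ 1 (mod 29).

gcd(29, 4) = 1  (29 = 7×4 + 1, 4 = 4×1).
Back-substituting, 4×(-7) + 29×(1) = 1.
So 4×-7 ≡ 1 (mod 29), and -7 mod 29 = 22.

22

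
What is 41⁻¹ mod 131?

gcd(131, 41) = 1  (131 = 3*41 + 8, 41 = 5*8 + 1, 8 = 8*1).
Back-substituting, 41*(16) + 131*(-5) = 1.
So 41*16 ≡ 1 (mod 131), and 16 mod 131 = 16.

16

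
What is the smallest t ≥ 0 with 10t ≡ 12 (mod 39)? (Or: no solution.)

9

gcd(39, 10) = 1.
1 divides 12, so solutions exist.
By Bézout, 10·(4) + 39·(-1) = 1.
So 10·(4) ≡ 1 (mod 39); multiply by 12: t ≡ 48 (mod 39).
Smallest nonnegative: t = 48 mod 39 = 9.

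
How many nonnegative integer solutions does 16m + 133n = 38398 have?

18

gcd(133, 16):
  133 = 8·16 + 5
  16 = 3·5 + 1
  5 = 5·1
so gcd(133, 16) = 1.
Back-substitute for Bézout coefficients:
  1 = 16 - 3·5
  ... = 16·(25) + 133·(-3)
Scale by 38398: one solution is (959950, -115194). Reduce m mod 133: (89, 278).
General: m = 89 + 133t, n = 278 - 16t.
m ≥ 0 ⇒ t ≥ 0; n ≥ 0 ⇒ t ≤ 17. So t ∈ [0, 17]: 18 solutions.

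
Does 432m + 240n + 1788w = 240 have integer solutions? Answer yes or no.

yes

gcd(432, 240):
  432 = 1*240 + 192
  240 = 1*192 + 48
  192 = 4*48
so gcd(432, 240) = 48.
gcd(48, 1788) = 12.
12 divides 240, so integer solutions exist.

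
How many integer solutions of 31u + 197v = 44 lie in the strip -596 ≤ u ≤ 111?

3

gcd(197, 31) = 1  (197 = 6*31 + 11, 31 = 2*11 + 9, 11 = 1*9 + 2, 9 = 4*2 + 1, 2 = 2*1).
Back-substituting, 31*(89) + 197*(-14) = 1.
Scale by 44: particular solution (3916, -616); reduce u mod 197: (173, -27).
General solution: u = 173 + 197t, v = -27 - 31t for integer t.
-596 ≤ 173 + 197t ≤ 111 gives t ∈ [-3, -1], which is 3 values.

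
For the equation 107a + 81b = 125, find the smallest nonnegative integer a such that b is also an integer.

gcd(107, 81):
  107 = 1×81 + 26
  81 = 3×26 + 3
  26 = 8×3 + 2
  3 = 1×2 + 1
  2 = 2×1
so gcd(107, 81) = 1.
1 divides 125, so solutions exist.
Back-substitute for Bézout coefficients:
  1 = 3 - 1×2
  ... = 107×(-28) + 81×(37)
Scale by 125/1 = 125: (a₀, b₀) = (-3500, 4625).
General solution: a = -3500 + 81t, b = 4625 - 107t for integer t.
a ≥ 0: smallest is -3500 mod 81 = 64 (at t = 44), with b = -83.

64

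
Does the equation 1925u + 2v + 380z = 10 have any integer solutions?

yes

gcd(1925, 2) = 1.
gcd(1, 380) = 1.
1 divides 10, so integer solutions exist.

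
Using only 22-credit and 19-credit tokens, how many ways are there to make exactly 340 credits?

Need nonnegative integers with 22j + 19k = 340.
gcd(22, 19) = 1, and 22·(-6) + 19·(7) = 1.
So (j₀, k₀) = (-2040, 2380); general j = -2040 + 19t, k = 2380 - 22t.
j ≥ 0 ⇒ t ≥ 108; k ≥ 0 ⇒ t ≤ 108. That's 1 value of t.

1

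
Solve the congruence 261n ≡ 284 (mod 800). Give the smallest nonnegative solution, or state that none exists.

44

gcd(800, 261):
  800 = 3×261 + 17
  261 = 15×17 + 6
  17 = 2×6 + 5
  6 = 1×5 + 1
  5 = 5×1
so gcd(800, 261) = 1.
1 divides 284, so solutions exist.
Back-substitute for Bézout coefficients:
  1 = 6 - 1×5
  ... = 261×(141) + 800×(-46)
So 261×(141) ≡ 1 (mod 800); multiply by 284: n ≡ 40044 (mod 800).
Smallest nonnegative: n = 40044 mod 800 = 44.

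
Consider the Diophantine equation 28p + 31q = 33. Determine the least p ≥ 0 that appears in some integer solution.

20

gcd(31, 28):
  31 = 1·28 + 3
  28 = 9·3 + 1
  3 = 3·1
so gcd(31, 28) = 1.
1 divides 33, so solutions exist.
Back-substitute for Bézout coefficients:
  1 = 28 - 9·3
  ... = 28·(10) + 31·(-9)
Scale by 33/1 = 33: (p₀, q₀) = (330, -297).
General solution: p = 330 + 31t, q = -297 - 28t for integer t.
p ≥ 0: smallest is 330 mod 31 = 20 (at t = -10), with q = -17.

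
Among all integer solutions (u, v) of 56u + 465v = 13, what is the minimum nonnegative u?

gcd(465, 56):
  465 = 8·56 + 17
  56 = 3·17 + 5
  17 = 3·5 + 2
  5 = 2·2 + 1
  2 = 2·1
so gcd(465, 56) = 1.
1 divides 13, so solutions exist.
Back-substitute for Bézout coefficients:
  1 = 5 - 2·2
  ... = 56·(191) + 465·(-23)
Scale by 13/1 = 13: (u₀, v₀) = (2483, -299).
General solution: u = 2483 + 465t, v = -299 - 56t for integer t.
u ≥ 0: smallest is 2483 mod 465 = 158 (at t = -5), with v = -19.

158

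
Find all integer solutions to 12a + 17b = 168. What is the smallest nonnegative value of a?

14

gcd(17, 12) = 1  (17 = 1*12 + 5, 12 = 2*5 + 2, 5 = 2*2 + 1, 2 = 2*1).
1 divides 168, so solutions exist.
Back-substituting, 12*(-7) + 17*(5) = 1.
Scale by 168/1 = 168: (a₀, b₀) = (-1176, 840).
General solution: a = -1176 + 17t, b = 840 - 12t for integer t.
a ≥ 0: smallest is -1176 mod 17 = 14 (at t = 70), with b = 0.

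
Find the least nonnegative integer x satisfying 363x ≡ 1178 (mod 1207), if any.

236

gcd(1207, 363) = 1  (1207 = 3*363 + 118, 363 = 3*118 + 9, 118 = 13*9 + 1, 9 = 9*1).
1 divides 1178, so solutions exist.
Back-substituting, 363*(-133) + 1207*(40) = 1.
So 363*(-133) ≡ 1 (mod 1207); multiply by 1178: x ≡ -156674 (mod 1207).
Smallest nonnegative: x = -156674 mod 1207 = 236.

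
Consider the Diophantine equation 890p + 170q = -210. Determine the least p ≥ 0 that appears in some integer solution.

gcd(890, 170):
  890 = 5×170 + 40
  170 = 4×40 + 10
  40 = 4×10
so gcd(890, 170) = 10.
10 divides -210, so solutions exist.
Back-substitute for Bézout coefficients:
  10 = 170 - 4×40
  ... = 890×(-4) + 170×(21)
Scale by -210/10 = -21: (p₀, q₀) = (84, -441).
General solution: p = 84 + 17t, q = -441 - 89t for integer t.
p ≥ 0: smallest is 84 mod 17 = 16 (at t = -4), with q = -85.

16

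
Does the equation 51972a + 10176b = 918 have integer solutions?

gcd(51972, 10176) = 12.
12 does not divide 918 (remainder 6), so no integer solutions.

no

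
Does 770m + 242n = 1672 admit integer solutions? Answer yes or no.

yes

gcd(770, 242):
  770 = 3*242 + 44
  242 = 5*44 + 22
  44 = 2*22
so gcd(770, 242) = 22.
22 divides 1672, so integer solutions exist.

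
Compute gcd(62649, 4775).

gcd(62649, 4775):
  62649 = 13·4775 + 574
  4775 = 8·574 + 183
  574 = 3·183 + 25
  183 = 7·25 + 8
  25 = 3·8 + 1
  8 = 8·1
so gcd(62649, 4775) = 1.

1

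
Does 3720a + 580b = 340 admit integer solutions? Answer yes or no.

yes

gcd(3720, 580) = 20  (3720 = 6×580 + 240, 580 = 2×240 + 100, 240 = 2×100 + 40, 100 = 2×40 + 20, 40 = 2×20).
20 divides 340, so integer solutions exist.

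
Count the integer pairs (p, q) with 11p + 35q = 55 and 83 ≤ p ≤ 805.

gcd(35, 11) = 1.
By Bézout, 11×(16) + 35×(-5) = 1.
Particular solution: (5, 0).
General solution: p = 5 + 35t, q = 0 - 11t for integer t.
83 ≤ 5 + 35t ≤ 805 gives t ∈ [3, 22], which is 20 values.

20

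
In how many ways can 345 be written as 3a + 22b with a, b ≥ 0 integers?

gcd(22, 3):
  22 = 7·3 + 1
  3 = 3·1
so gcd(22, 3) = 1.
Back-substitute for Bézout coefficients:
  1 = 22 - 7·3
  ... = 3·(-7) + 22·(1)
Scale by 345: one solution is (-2415, 345). Reduce a mod 22: (5, 15).
General: a = 5 + 22t, b = 15 - 3t.
a ≥ 0 ⇒ t ≥ 0; b ≥ 0 ⇒ t ≤ 5. So t ∈ [0, 5]: 6 solutions.

6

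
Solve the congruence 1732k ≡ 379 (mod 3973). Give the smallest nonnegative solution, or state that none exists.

gcd(3973, 1732) = 1  (3973 = 2×1732 + 509, 1732 = 3×509 + 205, 509 = 2×205 + 99, 205 = 2×99 + 7, 99 = 14×7 + 1, 7 = 7×1).
1 divides 379, so solutions exist.
Back-substituting, 1732×(-562) + 3973×(245) = 1.
So 1732×(-562) ≡ 1 (mod 3973); multiply by 379: k ≡ -212998 (mod 3973).
Smallest nonnegative: k = -212998 mod 3973 = 1544.

1544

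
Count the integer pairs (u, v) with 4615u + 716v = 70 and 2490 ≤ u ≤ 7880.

7

gcd(4615, 716) = 1  (4615 = 6*716 + 319, 716 = 2*319 + 78, 319 = 4*78 + 7, 78 = 11*7 + 1, 7 = 7*1).
Back-substituting, 4615*(-101) + 716*(651) = 1.
Scale by 70: particular solution (-7070, 45570); reduce u mod 716: (90, -580).
General solution: u = 90 + 716t, v = -580 - 4615t for integer t.
2490 ≤ 90 + 716t ≤ 7880 gives t ∈ [4, 10], which is 7 values.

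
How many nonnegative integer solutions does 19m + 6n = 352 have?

gcd(19, 6) = 1.
By Bézout, 19×(1) + 6×(-3) = 1.
One solution: (4, 46).
General: m = 4 + 6t, n = 46 - 19t.
m ≥ 0 ⇒ t ≥ 0; n ≥ 0 ⇒ t ≤ 2. So t ∈ [0, 2]: 3 solutions.

3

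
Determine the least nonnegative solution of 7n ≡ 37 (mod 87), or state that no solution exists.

55

gcd(87, 7):
  87 = 12×7 + 3
  7 = 2×3 + 1
  3 = 3×1
so gcd(87, 7) = 1.
1 divides 37, so solutions exist.
Back-substitute for Bézout coefficients:
  1 = 7 - 2×3
  ... = 7×(25) + 87×(-2)
So 7×(25) ≡ 1 (mod 87); multiply by 37: n ≡ 925 (mod 87).
Smallest nonnegative: n = 925 mod 87 = 55.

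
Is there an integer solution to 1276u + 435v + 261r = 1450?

yes

gcd(1276, 435) = 29  (1276 = 2·435 + 406, 435 = 1·406 + 29, 406 = 14·29).
gcd(29, 261) = 29.
29 divides 1450, so integer solutions exist.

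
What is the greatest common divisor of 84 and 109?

gcd(109, 84) = 1  (109 = 1*84 + 25, 84 = 3*25 + 9, 25 = 2*9 + 7, 9 = 1*7 + 2, 7 = 3*2 + 1, 2 = 2*1).

1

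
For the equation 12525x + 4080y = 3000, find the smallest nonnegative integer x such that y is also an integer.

168

gcd(12525, 4080) = 15  (12525 = 3·4080 + 285, 4080 = 14·285 + 90, 285 = 3·90 + 15, 90 = 6·15).
15 divides 3000, so solutions exist.
Back-substituting, 12525·(43) + 4080·(-132) = 15.
Scale by 3000/15 = 200: (x₀, y₀) = (8600, -26400).
General solution: x = 8600 + 272t, y = -26400 - 835t for integer t.
x ≥ 0: smallest is 8600 mod 272 = 168 (at t = -31), with y = -515.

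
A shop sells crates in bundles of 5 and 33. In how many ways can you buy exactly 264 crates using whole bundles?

2

Need nonnegative integers with 5j + 33k = 264.
gcd(5, 33) = 1, and 5·(-13) + 33·(2) = 1.
So (j₀, k₀) = (-3432, 528); general j = -3432 + 33t, k = 528 - 5t.
j ≥ 0 ⇒ t ≥ 104; k ≥ 0 ⇒ t ≤ 105. That's 2 values of t.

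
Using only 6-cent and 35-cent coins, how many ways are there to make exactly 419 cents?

Need nonnegative integers with 6j + 35k = 419.
gcd(6, 35) = 1, and 6·(6) + 35·(-1) = 1.
So (j₀, k₀) = (2514, -419); general j = 2514 + 35t, k = -419 - 6t.
j ≥ 0 ⇒ t ≥ -71; k ≥ 0 ⇒ t ≤ -70. That's 2 values of t.

2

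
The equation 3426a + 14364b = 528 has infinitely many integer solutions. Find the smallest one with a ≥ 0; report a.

gcd(14364, 3426) = 6  (14364 = 4*3426 + 660, 3426 = 5*660 + 126, 660 = 5*126 + 30, 126 = 4*30 + 6, 30 = 5*6).
6 divides 528, so solutions exist.
Back-substituting, 3426*(457) + 14364*(-109) = 6.
Scale by 528/6 = 88: (a₀, b₀) = (40216, -9592).
General solution: a = 40216 + 2394t, b = -9592 - 571t for integer t.
a ≥ 0: smallest is 40216 mod 2394 = 1912 (at t = -16), with b = -456.

1912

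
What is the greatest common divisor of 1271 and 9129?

gcd(9129, 1271):
  9129 = 7*1271 + 232
  1271 = 5*232 + 111
  232 = 2*111 + 10
  111 = 11*10 + 1
  10 = 10*1
so gcd(9129, 1271) = 1.

1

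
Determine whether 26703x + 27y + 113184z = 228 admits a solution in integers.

gcd(26703, 27) = 27  (26703 = 989*27).
gcd(27, 113184) = 27.
27 does not divide 228 (remainder 12), so no integer solutions.

no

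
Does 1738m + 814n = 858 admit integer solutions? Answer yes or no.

yes

gcd(1738, 814) = 22  (1738 = 2·814 + 110, 814 = 7·110 + 44, 110 = 2·44 + 22, 44 = 2·22).
22 divides 858, so integer solutions exist.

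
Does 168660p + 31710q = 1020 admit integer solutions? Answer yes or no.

yes

gcd(168660, 31710):
  168660 = 5·31710 + 10110
  31710 = 3·10110 + 1380
  10110 = 7·1380 + 450
  1380 = 3·450 + 30
  450 = 15·30
so gcd(168660, 31710) = 30.
30 divides 1020, so integer solutions exist.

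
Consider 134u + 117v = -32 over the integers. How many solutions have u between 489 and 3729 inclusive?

27

gcd(134, 117) = 1  (134 = 1*117 + 17, 117 = 6*17 + 15, 17 = 1*15 + 2, 15 = 7*2 + 1, 2 = 2*1).
Back-substituting, 134*(-55) + 117*(63) = 1.
Scale by -32: particular solution (1760, -2016); reduce u mod 117: (5, -6).
General solution: u = 5 + 117t, v = -6 - 134t for integer t.
489 ≤ 5 + 117t ≤ 3729 gives t ∈ [5, 31], which is 27 values.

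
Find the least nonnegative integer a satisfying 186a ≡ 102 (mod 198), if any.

8

gcd(198, 186) = 6  (198 = 1×186 + 12, 186 = 15×12 + 6, 12 = 2×6).
6 divides 102, so solutions exist.
Back-substituting, 186×(16) + 198×(-15) = 6.
So 186×(16) ≡ 6 (mod 198); multiply by 17: a ≡ 272 (mod 33).
Smallest nonnegative: a = 272 mod 33 = 8.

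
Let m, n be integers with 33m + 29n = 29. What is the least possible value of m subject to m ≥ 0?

0

gcd(33, 29):
  33 = 1×29 + 4
  29 = 7×4 + 1
  4 = 4×1
so gcd(33, 29) = 1.
1 divides 29, so solutions exist.
Back-substitute for Bézout coefficients:
  1 = 29 - 7×4
  ... = 33×(-7) + 29×(8)
Scale by 29/1 = 29: (m₀, n₀) = (-203, 232).
General solution: m = -203 + 29t, n = 232 - 33t for integer t.
m ≥ 0: smallest is -203 mod 29 = 0 (at t = 7), with n = 1.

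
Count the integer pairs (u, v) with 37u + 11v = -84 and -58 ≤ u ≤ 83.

gcd(37, 11) = 1  (37 = 3*11 + 4, 11 = 2*4 + 3, 4 = 1*3 + 1, 3 = 3*1).
Back-substituting, 37*(3) + 11*(-10) = 1.
Scale by -84: particular solution (-252, 840); reduce u mod 11: (1, -11).
General solution: u = 1 + 11t, v = -11 - 37t for integer t.
-58 ≤ 1 + 11t ≤ 83 gives t ∈ [-5, 7], which is 13 values.

13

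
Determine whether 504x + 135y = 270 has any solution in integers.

yes

gcd(504, 135) = 9.
9 divides 270, so integer solutions exist.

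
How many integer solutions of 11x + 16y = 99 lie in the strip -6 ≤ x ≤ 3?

gcd(16, 11) = 1.
By Bézout, 11×(3) + 16×(-2) = 1.
Particular solution: (9, 0).
General solution: x = 9 + 16t, y = 0 - 11t for integer t.
-6 ≤ 9 + 16t ≤ 3 gives t ∈ [0, -1], which is 0 values.

0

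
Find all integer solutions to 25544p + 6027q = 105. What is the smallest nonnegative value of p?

105

gcd(25544, 6027):
  25544 = 4×6027 + 1436
  6027 = 4×1436 + 283
  1436 = 5×283 + 21
  283 = 13×21 + 10
  21 = 2×10 + 1
  10 = 10×1
so gcd(25544, 6027) = 1.
1 divides 105, so solutions exist.
Back-substitute for Bézout coefficients:
  1 = 21 - 2×10
  ... = 25544×(575) + 6027×(-2437)
Scale by 105/1 = 105: (p₀, q₀) = (60375, -255885).
General solution: p = 60375 + 6027t, q = -255885 - 25544t for integer t.
p ≥ 0: smallest is 60375 mod 6027 = 105 (at t = -10), with q = -445.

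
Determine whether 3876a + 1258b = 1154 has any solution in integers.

no

gcd(3876, 1258) = 34.
34 does not divide 1154 (remainder 32), so no integer solutions.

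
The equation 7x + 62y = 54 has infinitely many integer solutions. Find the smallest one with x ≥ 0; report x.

gcd(62, 7) = 1  (62 = 8·7 + 6, 7 = 1·6 + 1, 6 = 6·1).
1 divides 54, so solutions exist.
Back-substituting, 7·(9) + 62·(-1) = 1.
Scale by 54/1 = 54: (x₀, y₀) = (486, -54).
General solution: x = 486 + 62t, y = -54 - 7t for integer t.
x ≥ 0: smallest is 486 mod 62 = 52 (at t = -7), with y = -5.

52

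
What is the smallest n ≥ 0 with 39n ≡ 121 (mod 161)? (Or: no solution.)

32

gcd(161, 39):
  161 = 4·39 + 5
  39 = 7·5 + 4
  5 = 1·4 + 1
  4 = 4·1
so gcd(161, 39) = 1.
1 divides 121, so solutions exist.
Back-substitute for Bézout coefficients:
  1 = 5 - 1·4
  ... = 39·(-33) + 161·(8)
So 39·(-33) ≡ 1 (mod 161); multiply by 121: n ≡ -3993 (mod 161).
Smallest nonnegative: n = -3993 mod 161 = 32.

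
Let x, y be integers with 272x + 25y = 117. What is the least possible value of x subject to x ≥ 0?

11

gcd(272, 25):
  272 = 10×25 + 22
  25 = 1×22 + 3
  22 = 7×3 + 1
  3 = 3×1
so gcd(272, 25) = 1.
1 divides 117, so solutions exist.
Back-substitute for Bézout coefficients:
  1 = 22 - 7×3
  ... = 272×(8) + 25×(-87)
Scale by 117/1 = 117: (x₀, y₀) = (936, -10179).
General solution: x = 936 + 25t, y = -10179 - 272t for integer t.
x ≥ 0: smallest is 936 mod 25 = 11 (at t = -37), with y = -115.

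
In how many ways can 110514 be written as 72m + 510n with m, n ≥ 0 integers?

gcd(510, 72) = 6.
By Bézout, 72×(-7) + 510×(1) = 6.
One solution: (12, 215).
General: m = 12 + 85t, n = 215 - 12t.
m ≥ 0 ⇒ t ≥ 0; n ≥ 0 ⇒ t ≤ 17. So t ∈ [0, 17]: 18 solutions.

18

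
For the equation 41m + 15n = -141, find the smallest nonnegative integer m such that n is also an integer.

9

gcd(41, 15):
  41 = 2*15 + 11
  15 = 1*11 + 4
  11 = 2*4 + 3
  4 = 1*3 + 1
  3 = 3*1
so gcd(41, 15) = 1.
1 divides -141, so solutions exist.
Back-substitute for Bézout coefficients:
  1 = 4 - 1*3
  ... = 41*(-4) + 15*(11)
Scale by -141/1 = -141: (m₀, n₀) = (564, -1551).
General solution: m = 564 + 15t, n = -1551 - 41t for integer t.
m ≥ 0: smallest is 564 mod 15 = 9 (at t = -37), with n = -34.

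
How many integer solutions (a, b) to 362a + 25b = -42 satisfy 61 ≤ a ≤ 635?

23

gcd(362, 25) = 1  (362 = 14·25 + 12, 25 = 2·12 + 1, 12 = 12·1).
Back-substituting, 362·(-2) + 25·(29) = 1.
Scale by -42: particular solution (84, -1218); reduce a mod 25: (9, -132).
General solution: a = 9 + 25t, b = -132 - 362t for integer t.
61 ≤ 9 + 25t ≤ 635 gives t ∈ [3, 25], which is 23 values.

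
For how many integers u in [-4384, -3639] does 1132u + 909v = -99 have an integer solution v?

1

gcd(1132, 909) = 1.
By Bézout, 1132*(-428) + 909*(533) = 1.
Particular solution: (558, -695).
General solution: u = 558 + 909t, v = -695 - 1132t for integer t.
-4384 ≤ 558 + 909t ≤ -3639 gives t ∈ [-5, -5], which is 1 value.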